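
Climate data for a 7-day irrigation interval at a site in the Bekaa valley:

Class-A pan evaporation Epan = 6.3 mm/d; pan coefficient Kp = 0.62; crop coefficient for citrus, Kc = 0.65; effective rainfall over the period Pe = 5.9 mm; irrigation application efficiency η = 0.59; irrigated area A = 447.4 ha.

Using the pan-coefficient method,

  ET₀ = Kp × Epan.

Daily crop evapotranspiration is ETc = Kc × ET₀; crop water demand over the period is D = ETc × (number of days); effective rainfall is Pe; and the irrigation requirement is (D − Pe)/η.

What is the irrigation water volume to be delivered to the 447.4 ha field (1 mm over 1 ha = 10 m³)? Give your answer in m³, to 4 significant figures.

ET₀ = 0.62 × 6.3 = 3.9060 mm/d
ETc = Kc × ET₀ = 0.65 × 3.9060 = 2.5389 mm/d
Crop demand D = ETc × 7 d = 2.5389 × 7 = 17.772 mm
D − Pe = 17.772 − 5.9 = 11.872 mm
Gross irrigation = 11.872 / 0.59 = 20.122 mm
Volume = 20.122 mm × 447.4 ha × 10 = 90025.8 m³

90030 m³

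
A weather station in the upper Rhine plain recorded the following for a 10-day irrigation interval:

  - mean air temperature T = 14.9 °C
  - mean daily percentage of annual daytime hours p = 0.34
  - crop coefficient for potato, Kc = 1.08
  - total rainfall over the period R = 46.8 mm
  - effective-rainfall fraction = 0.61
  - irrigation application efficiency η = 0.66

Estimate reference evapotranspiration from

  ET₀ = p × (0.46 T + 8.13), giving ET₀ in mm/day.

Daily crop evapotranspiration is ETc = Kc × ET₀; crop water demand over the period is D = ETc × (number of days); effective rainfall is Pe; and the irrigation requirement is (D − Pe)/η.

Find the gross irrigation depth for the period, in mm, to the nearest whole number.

ET₀ = 0.34 × (0.46 × 14.9 + 8.13) = 0.34 × 14.984 = 5.0946 mm/d
ETc = Kc × ET₀ = 1.08 × 5.0946 = 5.5022 mm/d
Crop demand D = ETc × 10 d = 5.5022 × 10 = 55.022 mm
Pe = 0.61 × 46.8 = 28.548 mm
D − Pe = 55.022 − 28.548 = 26.474 mm
Gross irrigation = 26.474 / 0.66 = 40.112 mm

40 mm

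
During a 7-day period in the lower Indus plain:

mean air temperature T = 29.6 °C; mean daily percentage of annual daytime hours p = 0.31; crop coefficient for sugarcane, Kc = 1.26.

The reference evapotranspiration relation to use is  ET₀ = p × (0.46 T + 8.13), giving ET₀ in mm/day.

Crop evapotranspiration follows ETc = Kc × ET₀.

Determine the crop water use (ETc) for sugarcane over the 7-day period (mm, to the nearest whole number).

59 mm

ET₀ = 0.31 × (0.46 × 29.6 + 8.13) = 0.31 × 21.746 = 6.7413 mm/d
ETc = Kc × ET₀ = 1.26 × 6.7413 = 8.4940 mm/d
Over 7 days: 8.4940 × 7 = 59.458 mm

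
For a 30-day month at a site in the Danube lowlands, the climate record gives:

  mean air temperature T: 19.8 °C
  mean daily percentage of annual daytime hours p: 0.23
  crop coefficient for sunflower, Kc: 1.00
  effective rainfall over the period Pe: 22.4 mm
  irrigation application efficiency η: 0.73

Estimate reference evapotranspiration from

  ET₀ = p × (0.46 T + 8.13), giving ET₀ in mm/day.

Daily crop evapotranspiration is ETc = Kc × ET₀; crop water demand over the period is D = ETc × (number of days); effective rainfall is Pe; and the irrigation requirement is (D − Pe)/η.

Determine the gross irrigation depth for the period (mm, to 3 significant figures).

132 mm

ET₀ = 0.23 × (0.46 × 19.8 + 8.13) = 0.23 × 17.238 = 3.9647 mm/d
ETc = Kc × ET₀ = 1.00 × 3.9647 = 3.9647 mm/d
Crop demand D = ETc × 30 d = 3.9647 × 30 = 118.941 mm
D − Pe = 118.941 − 22.4 = 96.541 mm
Gross irrigation = 96.541 / 0.73 = 132.248 mm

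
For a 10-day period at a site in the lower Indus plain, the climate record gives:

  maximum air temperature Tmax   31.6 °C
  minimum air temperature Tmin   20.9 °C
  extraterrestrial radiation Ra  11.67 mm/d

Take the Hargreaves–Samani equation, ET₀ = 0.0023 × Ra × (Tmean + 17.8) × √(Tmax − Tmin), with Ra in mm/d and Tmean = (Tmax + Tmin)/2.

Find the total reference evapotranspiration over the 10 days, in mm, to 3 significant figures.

38.7 mm

Tmean = (31.6 + 20.9)/2 = 26.25 °C
ET₀ = 0.0023 × 11.67 × (26.25 + 17.8) × √10.7 = 0.0023 × 11.67 × 44.05 × 3.2711 = 3.8676 mm/d
Over 10 days: 3.8676 × 10 = 38.676 mm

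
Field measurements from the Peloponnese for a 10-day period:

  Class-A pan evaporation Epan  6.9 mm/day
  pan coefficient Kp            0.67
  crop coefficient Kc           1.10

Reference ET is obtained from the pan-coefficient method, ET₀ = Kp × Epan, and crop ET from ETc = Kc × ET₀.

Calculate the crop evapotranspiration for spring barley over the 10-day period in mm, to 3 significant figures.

50.9 mm

ET₀ = 0.67 × 6.9 = 4.6230 mm/d
ETc = Kc × ET₀ = 1.10 × 4.6230 = 5.0853 mm/d
Over 10 days: 5.0853 × 10 = 50.853 mm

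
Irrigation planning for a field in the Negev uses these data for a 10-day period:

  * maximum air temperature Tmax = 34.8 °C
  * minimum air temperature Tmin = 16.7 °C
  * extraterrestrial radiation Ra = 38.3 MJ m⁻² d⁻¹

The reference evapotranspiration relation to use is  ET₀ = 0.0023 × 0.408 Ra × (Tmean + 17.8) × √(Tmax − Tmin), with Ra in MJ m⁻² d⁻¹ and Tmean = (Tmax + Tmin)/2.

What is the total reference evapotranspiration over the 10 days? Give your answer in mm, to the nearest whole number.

67 mm

Tmean = (34.8 + 16.7)/2 = 25.75 °C
0.408 Ra = 0.408 × 38.3 = 15.6264 mm/d equivalent
ET₀ = 0.0023 × 15.6264 × (25.75 + 17.8) × √18.1 = 0.0023 × 15.6264 × 43.55 × 4.2544 = 6.6591 mm/d
Over 10 days: 6.6591 × 10 = 66.591 mm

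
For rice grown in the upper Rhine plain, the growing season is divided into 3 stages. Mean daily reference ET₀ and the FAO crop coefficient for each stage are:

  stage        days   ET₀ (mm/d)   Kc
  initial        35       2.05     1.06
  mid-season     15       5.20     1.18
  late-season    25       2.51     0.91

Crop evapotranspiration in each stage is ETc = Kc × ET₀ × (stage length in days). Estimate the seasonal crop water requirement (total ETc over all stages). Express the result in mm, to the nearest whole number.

initial: 1.06 × 2.05 × 35 = 76.06 mm
mid-season: 1.18 × 5.20 × 15 = 92.04 mm
late-season: 0.91 × 2.51 × 25 = 57.10 mm
Seasonal total = 225.20 mm

225 mm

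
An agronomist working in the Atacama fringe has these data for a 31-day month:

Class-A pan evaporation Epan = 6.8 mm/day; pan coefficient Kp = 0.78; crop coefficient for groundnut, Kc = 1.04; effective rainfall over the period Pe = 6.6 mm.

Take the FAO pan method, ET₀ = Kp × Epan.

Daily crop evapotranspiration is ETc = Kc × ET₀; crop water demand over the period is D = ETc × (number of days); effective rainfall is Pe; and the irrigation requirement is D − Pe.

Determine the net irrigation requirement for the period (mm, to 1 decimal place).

164.4 mm

ET₀ = 0.78 × 6.8 = 5.3040 mm/d
ETc = Kc × ET₀ = 1.04 × 5.3040 = 5.5162 mm/d
Crop demand D = ETc × 31 d = 5.5162 × 31 = 171.002 mm
D − Pe = 171.002 − 6.6 = 164.402 mm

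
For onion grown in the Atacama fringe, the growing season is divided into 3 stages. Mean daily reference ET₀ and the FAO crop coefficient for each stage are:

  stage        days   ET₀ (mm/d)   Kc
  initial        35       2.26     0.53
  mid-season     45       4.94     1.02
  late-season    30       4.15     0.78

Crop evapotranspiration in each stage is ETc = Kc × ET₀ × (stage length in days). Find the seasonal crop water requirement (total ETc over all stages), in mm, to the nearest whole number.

initial: 0.53 × 2.26 × 35 = 41.92 mm
mid-season: 1.02 × 4.94 × 45 = 226.75 mm
late-season: 0.78 × 4.15 × 30 = 97.11 mm
Seasonal total = 365.78 mm

366 mm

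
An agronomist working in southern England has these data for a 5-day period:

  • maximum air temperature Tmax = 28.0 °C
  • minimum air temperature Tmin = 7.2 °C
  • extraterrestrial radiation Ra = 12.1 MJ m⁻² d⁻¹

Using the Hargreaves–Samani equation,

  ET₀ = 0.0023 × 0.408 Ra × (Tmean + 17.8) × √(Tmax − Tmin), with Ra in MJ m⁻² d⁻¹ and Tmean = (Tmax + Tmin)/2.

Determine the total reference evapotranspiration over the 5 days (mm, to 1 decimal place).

9.2 mm

Tmean = (28.0 + 7.2)/2 = 17.60 °C
0.408 Ra = 0.408 × 12.1 = 4.9368 mm/d equivalent
ET₀ = 0.0023 × 4.9368 × (17.60 + 17.8) × √20.8 = 0.0023 × 4.9368 × 35.40 × 4.5607 = 1.8332 mm/d
Over 5 days: 1.8332 × 5 = 9.166 mm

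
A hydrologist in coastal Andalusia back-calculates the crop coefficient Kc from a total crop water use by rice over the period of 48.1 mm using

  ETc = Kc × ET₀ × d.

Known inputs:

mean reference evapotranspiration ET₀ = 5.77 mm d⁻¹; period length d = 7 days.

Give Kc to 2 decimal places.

ETc = Kc × ET₀ × d  ⇒  Kc = ETc / (ET₀ × d)
Kc = 48.1 / (5.77 × 7) = 48.1 / 40.39 = 1.1909

1.19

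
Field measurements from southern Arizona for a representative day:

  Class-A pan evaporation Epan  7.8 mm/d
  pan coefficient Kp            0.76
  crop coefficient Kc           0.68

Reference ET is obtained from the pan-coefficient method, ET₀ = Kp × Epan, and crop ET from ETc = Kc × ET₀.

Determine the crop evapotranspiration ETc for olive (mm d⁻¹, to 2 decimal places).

4.03 mm d⁻¹

ET₀ = 0.76 × 7.8 = 5.9280 mm/d
ETc = Kc × ET₀ = 0.68 × 5.9280 = 4.0310 mm/d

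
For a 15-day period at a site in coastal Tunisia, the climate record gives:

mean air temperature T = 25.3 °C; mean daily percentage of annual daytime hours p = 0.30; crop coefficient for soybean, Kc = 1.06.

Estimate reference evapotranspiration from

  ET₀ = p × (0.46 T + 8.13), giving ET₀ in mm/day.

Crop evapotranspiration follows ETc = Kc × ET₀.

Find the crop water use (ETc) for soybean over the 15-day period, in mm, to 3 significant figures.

ET₀ = 0.30 × (0.46 × 25.3 + 8.13) = 0.30 × 19.768 = 5.9304 mm/d
ETc = Kc × ET₀ = 1.06 × 5.9304 = 6.2862 mm/d
Over 15 days: 6.2862 × 15 = 94.293 mm

94.3 mm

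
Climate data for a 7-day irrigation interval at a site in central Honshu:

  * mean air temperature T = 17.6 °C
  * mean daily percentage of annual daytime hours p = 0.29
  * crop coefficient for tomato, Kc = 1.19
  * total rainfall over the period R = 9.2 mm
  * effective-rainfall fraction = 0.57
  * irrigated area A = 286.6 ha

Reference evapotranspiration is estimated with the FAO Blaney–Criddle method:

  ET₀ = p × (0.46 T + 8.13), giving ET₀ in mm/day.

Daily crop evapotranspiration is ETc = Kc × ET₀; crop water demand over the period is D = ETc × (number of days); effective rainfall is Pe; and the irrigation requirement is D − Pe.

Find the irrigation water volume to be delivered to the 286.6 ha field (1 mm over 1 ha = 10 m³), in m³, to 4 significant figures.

97310 m³

ET₀ = 0.29 × (0.46 × 17.6 + 8.13) = 0.29 × 16.226 = 4.7055 mm/d
ETc = Kc × ET₀ = 1.19 × 4.7055 = 5.5995 mm/d
Crop demand D = ETc × 7 d = 5.5995 × 7 = 39.197 mm
Pe = 0.57 × 9.2 = 5.244 mm
D − Pe = 39.197 − 5.244 = 33.953 mm
Volume = 33.953 mm × 286.6 ha × 10 = 97309.3 m³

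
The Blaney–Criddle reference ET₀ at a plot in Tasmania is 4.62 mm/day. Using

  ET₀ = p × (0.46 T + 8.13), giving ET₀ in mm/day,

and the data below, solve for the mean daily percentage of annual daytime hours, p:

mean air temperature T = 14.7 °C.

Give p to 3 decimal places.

0.310

p = ET₀ / (0.46 T + 8.13) = 4.62 / (0.46 × 14.7 + 8.13) = 4.62 / 14.892 = 0.3102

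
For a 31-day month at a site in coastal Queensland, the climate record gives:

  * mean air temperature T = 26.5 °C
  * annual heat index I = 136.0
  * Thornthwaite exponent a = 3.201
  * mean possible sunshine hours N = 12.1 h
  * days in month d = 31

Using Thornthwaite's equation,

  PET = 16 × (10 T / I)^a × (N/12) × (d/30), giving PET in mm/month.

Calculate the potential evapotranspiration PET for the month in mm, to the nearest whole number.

141 mm

10T/I = 10 × 26.5 / 136.0 = 1.9485
(10T/I)^a = 1.9485^3.201 = 8.4592
Uncorrected PET = 16 × 8.4592 = 135.347 mm
Correction = (N/12)(d/30) = (12.1/12)(31/30) = 1.0419
PET = 135.347 × 1.0419 = 141.018 mm/month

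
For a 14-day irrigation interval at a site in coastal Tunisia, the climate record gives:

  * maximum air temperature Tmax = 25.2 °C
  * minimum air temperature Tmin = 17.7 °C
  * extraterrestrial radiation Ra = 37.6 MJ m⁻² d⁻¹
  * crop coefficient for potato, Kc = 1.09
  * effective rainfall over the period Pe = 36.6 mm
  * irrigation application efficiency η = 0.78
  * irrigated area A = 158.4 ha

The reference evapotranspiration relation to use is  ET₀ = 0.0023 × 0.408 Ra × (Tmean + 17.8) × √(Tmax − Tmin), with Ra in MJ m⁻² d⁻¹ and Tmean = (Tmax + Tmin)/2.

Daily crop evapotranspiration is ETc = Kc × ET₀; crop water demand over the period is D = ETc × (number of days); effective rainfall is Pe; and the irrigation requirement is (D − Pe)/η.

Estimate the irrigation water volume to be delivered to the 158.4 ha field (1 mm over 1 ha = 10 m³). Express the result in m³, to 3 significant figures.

Tmean = (25.2 + 17.7)/2 = 21.45 °C
0.408 Ra = 0.408 × 37.6 = 15.3408 mm/d equivalent
ET₀ = 0.0023 × 15.3408 × (21.45 + 17.8) × √7.5 = 0.0023 × 15.3408 × 39.25 × 2.7386 = 3.7927 mm/d
ETc = Kc × ET₀ = 1.09 × 3.7927 = 4.1340 mm/d
Crop demand D = ETc × 14 d = 4.1340 × 14 = 57.876 mm
D − Pe = 57.876 − 36.6 = 21.276 mm
Gross irrigation = 21.276 / 0.78 = 27.277 mm
Volume = 27.277 mm × 158.4 ha × 10 = 43206.8 m³

43200 m³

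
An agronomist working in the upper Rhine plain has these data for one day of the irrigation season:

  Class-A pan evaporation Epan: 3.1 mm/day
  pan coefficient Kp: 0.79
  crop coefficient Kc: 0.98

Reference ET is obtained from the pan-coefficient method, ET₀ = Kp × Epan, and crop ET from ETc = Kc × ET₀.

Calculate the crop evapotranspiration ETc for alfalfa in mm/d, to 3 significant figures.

2.40 mm/d

ET₀ = 0.79 × 3.1 = 2.4490 mm/d
ETc = Kc × ET₀ = 0.98 × 2.4490 = 2.4000 mm/d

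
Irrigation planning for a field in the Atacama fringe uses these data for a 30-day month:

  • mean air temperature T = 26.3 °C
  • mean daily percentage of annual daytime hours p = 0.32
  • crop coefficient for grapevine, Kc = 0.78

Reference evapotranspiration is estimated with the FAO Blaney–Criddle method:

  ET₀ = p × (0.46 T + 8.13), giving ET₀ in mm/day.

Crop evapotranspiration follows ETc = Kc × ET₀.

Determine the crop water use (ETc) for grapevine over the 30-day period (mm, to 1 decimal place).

ET₀ = 0.32 × (0.46 × 26.3 + 8.13) = 0.32 × 20.228 = 6.4730 mm/d
ETc = Kc × ET₀ = 0.78 × 6.4730 = 5.0489 mm/d
Over 30 days: 5.0489 × 30 = 151.467 mm

151.5 mm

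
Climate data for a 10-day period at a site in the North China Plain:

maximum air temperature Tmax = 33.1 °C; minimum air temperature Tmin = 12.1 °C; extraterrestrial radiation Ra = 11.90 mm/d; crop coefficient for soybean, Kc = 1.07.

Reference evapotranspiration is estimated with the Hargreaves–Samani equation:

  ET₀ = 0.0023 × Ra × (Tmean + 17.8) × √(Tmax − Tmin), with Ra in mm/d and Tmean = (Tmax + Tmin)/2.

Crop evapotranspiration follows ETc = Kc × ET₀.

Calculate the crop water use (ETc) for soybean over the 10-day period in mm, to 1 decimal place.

Tmean = (33.1 + 12.1)/2 = 22.60 °C
ET₀ = 0.0023 × 11.90 × (22.60 + 17.8) × √21.0 = 0.0023 × 11.90 × 40.40 × 4.5826 = 5.0672 mm/d
ETc = Kc × ET₀ = 1.07 × 5.0672 = 5.4219 mm/d
Over 10 days: 5.4219 × 10 = 54.219 mm

54.2 mm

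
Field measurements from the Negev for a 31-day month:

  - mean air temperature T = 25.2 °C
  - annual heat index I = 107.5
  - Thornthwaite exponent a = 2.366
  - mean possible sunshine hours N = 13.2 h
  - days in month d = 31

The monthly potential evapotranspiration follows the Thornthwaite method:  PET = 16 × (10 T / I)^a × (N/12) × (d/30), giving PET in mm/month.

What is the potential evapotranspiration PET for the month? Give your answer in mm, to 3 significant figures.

137 mm

10T/I = 10 × 25.2 / 107.5 = 2.3442
(10T/I)^a = 2.3442^2.366 = 7.5060
Uncorrected PET = 16 × 7.5060 = 120.096 mm
Correction = (N/12)(d/30) = (13.2/12)(31/30) = 1.1367
PET = 120.096 × 1.1367 = 136.513 mm/month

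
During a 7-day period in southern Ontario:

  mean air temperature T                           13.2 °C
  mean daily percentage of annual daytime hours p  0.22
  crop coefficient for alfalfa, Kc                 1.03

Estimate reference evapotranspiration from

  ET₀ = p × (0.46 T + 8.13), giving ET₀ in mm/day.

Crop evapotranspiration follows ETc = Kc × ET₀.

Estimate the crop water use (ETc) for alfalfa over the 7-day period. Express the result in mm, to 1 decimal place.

22.5 mm

ET₀ = 0.22 × (0.46 × 13.2 + 8.13) = 0.22 × 14.202 = 3.1244 mm/d
ETc = Kc × ET₀ = 1.03 × 3.1244 = 3.2181 mm/d
Over 7 days: 3.2181 × 7 = 22.527 mm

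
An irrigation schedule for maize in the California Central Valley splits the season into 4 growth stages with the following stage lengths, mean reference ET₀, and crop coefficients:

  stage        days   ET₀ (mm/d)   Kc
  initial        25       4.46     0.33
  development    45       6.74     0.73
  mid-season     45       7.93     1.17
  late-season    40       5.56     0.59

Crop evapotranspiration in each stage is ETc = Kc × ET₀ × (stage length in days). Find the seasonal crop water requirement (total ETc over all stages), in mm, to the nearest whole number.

initial: 0.33 × 4.46 × 25 = 36.80 mm
development: 0.73 × 6.74 × 45 = 221.41 mm
mid-season: 1.17 × 7.93 × 45 = 417.51 mm
late-season: 0.59 × 5.56 × 40 = 131.22 mm
Seasonal total = 806.94 mm

807 mm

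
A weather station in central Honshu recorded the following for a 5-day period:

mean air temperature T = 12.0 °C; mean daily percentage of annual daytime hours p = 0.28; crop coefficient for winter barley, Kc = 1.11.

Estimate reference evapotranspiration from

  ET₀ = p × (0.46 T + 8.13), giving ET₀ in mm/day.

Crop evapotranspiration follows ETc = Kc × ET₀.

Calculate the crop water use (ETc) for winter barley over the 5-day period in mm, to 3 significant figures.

ET₀ = 0.28 × (0.46 × 12.0 + 8.13) = 0.28 × 13.650 = 3.8220 mm/d
ETc = Kc × ET₀ = 1.11 × 3.8220 = 4.2424 mm/d
Over 5 days: 4.2424 × 5 = 21.212 mm

21.2 mm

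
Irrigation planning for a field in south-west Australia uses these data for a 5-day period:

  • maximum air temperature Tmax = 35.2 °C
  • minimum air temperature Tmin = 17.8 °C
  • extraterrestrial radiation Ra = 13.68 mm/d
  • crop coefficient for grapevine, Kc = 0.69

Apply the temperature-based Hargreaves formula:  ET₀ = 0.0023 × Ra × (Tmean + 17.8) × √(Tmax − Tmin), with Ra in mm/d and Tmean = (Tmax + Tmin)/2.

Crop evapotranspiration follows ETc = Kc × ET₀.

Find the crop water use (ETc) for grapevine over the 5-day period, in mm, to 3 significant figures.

Tmean = (35.2 + 17.8)/2 = 26.50 °C
ET₀ = 0.0023 × 13.68 × (26.50 + 17.8) × √17.4 = 0.0023 × 13.68 × 44.30 × 4.1713 = 5.8142 mm/d
ETc = Kc × ET₀ = 0.69 × 5.8142 = 4.0118 mm/d
Over 5 days: 4.0118 × 5 = 20.059 mm

20.1 mm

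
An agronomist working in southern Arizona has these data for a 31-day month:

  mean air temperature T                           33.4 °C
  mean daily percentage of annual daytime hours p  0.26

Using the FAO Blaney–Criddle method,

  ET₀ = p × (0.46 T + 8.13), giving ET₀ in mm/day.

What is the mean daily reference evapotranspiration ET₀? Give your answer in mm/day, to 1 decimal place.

ET₀ = 0.26 × (0.46 × 33.4 + 8.13) = 0.26 × 23.494 = 6.1084 mm/d

6.1 mm/day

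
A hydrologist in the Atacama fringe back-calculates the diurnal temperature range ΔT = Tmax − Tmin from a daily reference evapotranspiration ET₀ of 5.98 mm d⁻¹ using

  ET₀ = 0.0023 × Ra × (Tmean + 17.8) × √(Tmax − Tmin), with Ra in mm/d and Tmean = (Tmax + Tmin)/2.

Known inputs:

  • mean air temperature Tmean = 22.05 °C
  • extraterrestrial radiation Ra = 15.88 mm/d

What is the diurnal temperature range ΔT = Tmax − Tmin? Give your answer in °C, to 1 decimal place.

16.9 °C

√ΔT = ET₀ / [0.0023 × Ra × (Tmean+17.8)] = 5.98 / (0.0023 × 15.88 × 39.85) = 4.1086
ΔT = 4.1086² = 16.881 °C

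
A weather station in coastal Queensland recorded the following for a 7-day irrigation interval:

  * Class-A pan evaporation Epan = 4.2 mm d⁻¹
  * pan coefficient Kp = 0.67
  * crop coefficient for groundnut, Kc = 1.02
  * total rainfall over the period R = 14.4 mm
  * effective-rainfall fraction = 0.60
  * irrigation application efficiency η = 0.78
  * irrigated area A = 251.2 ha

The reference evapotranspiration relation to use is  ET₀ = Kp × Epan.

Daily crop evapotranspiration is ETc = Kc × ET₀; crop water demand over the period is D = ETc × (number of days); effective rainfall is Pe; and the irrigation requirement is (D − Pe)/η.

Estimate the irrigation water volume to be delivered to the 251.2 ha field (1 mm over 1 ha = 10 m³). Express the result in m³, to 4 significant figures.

ET₀ = 0.67 × 4.2 = 2.8140 mm/d
ETc = Kc × ET₀ = 1.02 × 2.8140 = 2.8703 mm/d
Crop demand D = ETc × 7 d = 2.8703 × 7 = 20.092 mm
Pe = 0.60 × 14.4 = 8.640 mm
D − Pe = 20.092 − 8.640 = 11.452 mm
Gross irrigation = 11.452 / 0.78 = 14.682 mm
Volume = 14.682 mm × 251.2 ha × 10 = 36881.2 m³

36880 m³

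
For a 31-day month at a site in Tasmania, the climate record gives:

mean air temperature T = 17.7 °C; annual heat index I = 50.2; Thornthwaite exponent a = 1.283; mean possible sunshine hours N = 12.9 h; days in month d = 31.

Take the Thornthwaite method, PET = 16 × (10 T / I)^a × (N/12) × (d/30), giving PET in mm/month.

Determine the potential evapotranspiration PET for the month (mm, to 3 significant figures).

10T/I = 10 × 17.7 / 50.2 = 3.5259
(10T/I)^a = 3.5259^1.283 = 5.0367
Uncorrected PET = 16 × 5.0367 = 80.587 mm
Correction = (N/12)(d/30) = (12.9/12)(31/30) = 1.1108
PET = 80.587 × 1.1108 = 89.516 mm/month

89.5 mm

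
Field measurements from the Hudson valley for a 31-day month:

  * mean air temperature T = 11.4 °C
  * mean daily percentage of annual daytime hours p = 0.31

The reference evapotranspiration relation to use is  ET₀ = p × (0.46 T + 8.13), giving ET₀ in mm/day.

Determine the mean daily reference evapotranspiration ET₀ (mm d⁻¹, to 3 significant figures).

4.15 mm d⁻¹

ET₀ = 0.31 × (0.46 × 11.4 + 8.13) = 0.31 × 13.374 = 4.1459 mm/d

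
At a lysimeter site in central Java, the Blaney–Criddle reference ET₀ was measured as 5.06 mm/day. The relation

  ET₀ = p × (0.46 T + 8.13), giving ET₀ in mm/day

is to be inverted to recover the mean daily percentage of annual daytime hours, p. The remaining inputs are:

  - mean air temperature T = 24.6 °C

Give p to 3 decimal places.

p = ET₀ / (0.46 T + 8.13) = 5.06 / (0.46 × 24.6 + 8.13) = 5.06 / 19.446 = 0.2602

0.260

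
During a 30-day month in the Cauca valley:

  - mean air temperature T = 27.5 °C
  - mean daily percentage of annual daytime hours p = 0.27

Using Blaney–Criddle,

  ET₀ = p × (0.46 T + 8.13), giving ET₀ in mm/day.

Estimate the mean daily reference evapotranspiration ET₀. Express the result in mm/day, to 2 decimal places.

ET₀ = 0.27 × (0.46 × 27.5 + 8.13) = 0.27 × 20.780 = 5.6106 mm/d

5.61 mm/day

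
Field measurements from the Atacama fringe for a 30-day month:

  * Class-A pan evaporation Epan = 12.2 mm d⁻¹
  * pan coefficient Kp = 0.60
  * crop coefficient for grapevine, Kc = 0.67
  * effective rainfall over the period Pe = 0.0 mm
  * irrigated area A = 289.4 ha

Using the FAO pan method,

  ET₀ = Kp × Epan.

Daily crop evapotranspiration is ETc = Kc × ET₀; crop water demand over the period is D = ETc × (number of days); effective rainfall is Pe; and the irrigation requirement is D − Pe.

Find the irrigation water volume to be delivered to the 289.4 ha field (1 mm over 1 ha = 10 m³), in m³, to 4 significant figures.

425800 m³

ET₀ = 0.60 × 12.2 = 7.3200 mm/d
ETc = Kc × ET₀ = 0.67 × 7.3200 = 4.9044 mm/d
Crop demand D = ETc × 30 d = 4.9044 × 30 = 147.132 mm
D − Pe = 147.132 − 0.0 = 147.132 mm
Volume = 147.132 mm × 289.4 ha × 10 = 425800.0 m³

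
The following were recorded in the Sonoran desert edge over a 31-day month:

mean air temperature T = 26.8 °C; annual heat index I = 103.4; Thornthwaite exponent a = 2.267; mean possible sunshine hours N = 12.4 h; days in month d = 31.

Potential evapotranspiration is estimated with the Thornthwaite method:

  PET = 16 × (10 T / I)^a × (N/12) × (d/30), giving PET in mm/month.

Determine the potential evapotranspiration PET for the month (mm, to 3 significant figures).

148 mm

10T/I = 10 × 26.8 / 103.4 = 2.5919
(10T/I)^a = 2.5919^2.267 = 8.6631
Uncorrected PET = 16 × 8.6631 = 138.610 mm
Correction = (N/12)(d/30) = (12.4/12)(31/30) = 1.0678
PET = 138.610 × 1.0678 = 148.008 mm/month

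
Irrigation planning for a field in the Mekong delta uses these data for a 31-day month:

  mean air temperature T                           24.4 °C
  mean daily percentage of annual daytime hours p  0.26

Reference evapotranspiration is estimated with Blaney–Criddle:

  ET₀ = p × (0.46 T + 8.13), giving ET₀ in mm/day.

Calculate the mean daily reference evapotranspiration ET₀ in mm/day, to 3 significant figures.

ET₀ = 0.26 × (0.46 × 24.4 + 8.13) = 0.26 × 19.354 = 5.0320 mm/d

5.03 mm/day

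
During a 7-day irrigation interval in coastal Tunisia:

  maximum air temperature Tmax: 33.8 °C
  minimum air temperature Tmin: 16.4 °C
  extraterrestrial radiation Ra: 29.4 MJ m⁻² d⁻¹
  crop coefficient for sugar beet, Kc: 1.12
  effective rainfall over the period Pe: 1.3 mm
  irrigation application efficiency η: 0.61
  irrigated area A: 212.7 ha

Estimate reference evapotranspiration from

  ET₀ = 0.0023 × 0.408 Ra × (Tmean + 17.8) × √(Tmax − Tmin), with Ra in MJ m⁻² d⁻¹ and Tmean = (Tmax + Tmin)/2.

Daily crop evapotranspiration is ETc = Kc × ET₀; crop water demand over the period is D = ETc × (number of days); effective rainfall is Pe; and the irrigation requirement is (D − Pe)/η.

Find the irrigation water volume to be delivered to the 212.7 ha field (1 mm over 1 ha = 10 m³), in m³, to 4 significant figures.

130400 m³

Tmean = (33.8 + 16.4)/2 = 25.10 °C
0.408 Ra = 0.408 × 29.4 = 11.9952 mm/d equivalent
ET₀ = 0.0023 × 11.9952 × (25.10 + 17.8) × √17.4 = 0.0023 × 11.9952 × 42.90 × 4.1713 = 4.9370 mm/d
ETc = Kc × ET₀ = 1.12 × 4.9370 = 5.5294 mm/d
Crop demand D = ETc × 7 d = 5.5294 × 7 = 38.706 mm
D − Pe = 38.706 − 1.3 = 37.406 mm
Gross irrigation = 37.406 / 0.61 = 61.321 mm
Volume = 61.321 mm × 212.7 ha × 10 = 130429.8 m³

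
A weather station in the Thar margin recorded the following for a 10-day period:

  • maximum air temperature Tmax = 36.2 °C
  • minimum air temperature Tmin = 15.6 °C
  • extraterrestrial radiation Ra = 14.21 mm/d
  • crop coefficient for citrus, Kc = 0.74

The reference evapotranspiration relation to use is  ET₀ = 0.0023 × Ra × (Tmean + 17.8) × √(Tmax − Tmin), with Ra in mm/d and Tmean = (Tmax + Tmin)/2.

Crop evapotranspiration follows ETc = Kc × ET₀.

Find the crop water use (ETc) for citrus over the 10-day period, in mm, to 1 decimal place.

Tmean = (36.2 + 15.6)/2 = 25.90 °C
ET₀ = 0.0023 × 14.21 × (25.90 + 17.8) × √20.6 = 0.0023 × 14.21 × 43.70 × 4.5387 = 6.4824 mm/d
ETc = Kc × ET₀ = 0.74 × 6.4824 = 4.7970 mm/d
Over 10 days: 4.7970 × 10 = 47.970 mm

48.0 mm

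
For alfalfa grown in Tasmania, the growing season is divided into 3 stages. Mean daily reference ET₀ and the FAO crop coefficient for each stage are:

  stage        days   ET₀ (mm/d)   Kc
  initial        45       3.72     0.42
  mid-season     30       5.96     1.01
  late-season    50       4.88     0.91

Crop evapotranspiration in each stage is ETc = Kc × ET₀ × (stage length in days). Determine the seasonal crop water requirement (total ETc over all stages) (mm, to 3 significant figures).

initial: 0.42 × 3.72 × 45 = 70.31 mm
mid-season: 1.01 × 5.96 × 30 = 180.59 mm
late-season: 0.91 × 4.88 × 50 = 222.04 mm
Seasonal total = 472.94 mm

473 mm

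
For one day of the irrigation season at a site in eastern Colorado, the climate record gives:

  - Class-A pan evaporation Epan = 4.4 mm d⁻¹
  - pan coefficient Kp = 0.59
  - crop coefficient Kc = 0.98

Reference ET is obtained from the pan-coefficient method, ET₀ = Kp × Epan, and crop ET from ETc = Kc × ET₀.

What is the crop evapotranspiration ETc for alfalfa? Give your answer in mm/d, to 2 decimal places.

ET₀ = 0.59 × 4.4 = 2.5960 mm/d
ETc = Kc × ET₀ = 0.98 × 2.5960 = 2.5441 mm/d

2.54 mm/d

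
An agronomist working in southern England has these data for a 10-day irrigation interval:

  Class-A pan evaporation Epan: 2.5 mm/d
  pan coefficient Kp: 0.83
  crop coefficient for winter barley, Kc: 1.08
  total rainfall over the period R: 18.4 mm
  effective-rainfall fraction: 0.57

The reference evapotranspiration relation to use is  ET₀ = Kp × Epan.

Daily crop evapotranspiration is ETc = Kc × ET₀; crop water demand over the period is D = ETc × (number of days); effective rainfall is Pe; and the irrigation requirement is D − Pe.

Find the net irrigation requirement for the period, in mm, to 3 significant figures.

ET₀ = 0.83 × 2.5 = 2.0750 mm/d
ETc = Kc × ET₀ = 1.08 × 2.0750 = 2.2410 mm/d
Crop demand D = ETc × 10 d = 2.2410 × 10 = 22.410 mm
Pe = 0.57 × 18.4 = 10.488 mm
D − Pe = 22.410 − 10.488 = 11.922 mm

11.9 mm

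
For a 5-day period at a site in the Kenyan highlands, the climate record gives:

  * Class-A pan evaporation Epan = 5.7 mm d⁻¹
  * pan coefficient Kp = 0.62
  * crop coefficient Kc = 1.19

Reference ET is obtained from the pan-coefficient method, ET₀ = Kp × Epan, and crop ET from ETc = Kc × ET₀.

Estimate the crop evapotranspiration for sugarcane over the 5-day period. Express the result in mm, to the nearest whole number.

ET₀ = 0.62 × 5.7 = 3.5340 mm/d
ETc = Kc × ET₀ = 1.19 × 3.5340 = 4.2055 mm/d
Over 5 days: 4.2055 × 5 = 21.028 mm

21 mm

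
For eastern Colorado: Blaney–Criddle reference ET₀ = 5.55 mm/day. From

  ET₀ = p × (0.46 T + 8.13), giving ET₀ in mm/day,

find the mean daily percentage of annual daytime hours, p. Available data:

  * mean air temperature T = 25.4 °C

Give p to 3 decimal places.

0.280

p = ET₀ / (0.46 T + 8.13) = 5.55 / (0.46 × 25.4 + 8.13) = 5.55 / 19.814 = 0.2801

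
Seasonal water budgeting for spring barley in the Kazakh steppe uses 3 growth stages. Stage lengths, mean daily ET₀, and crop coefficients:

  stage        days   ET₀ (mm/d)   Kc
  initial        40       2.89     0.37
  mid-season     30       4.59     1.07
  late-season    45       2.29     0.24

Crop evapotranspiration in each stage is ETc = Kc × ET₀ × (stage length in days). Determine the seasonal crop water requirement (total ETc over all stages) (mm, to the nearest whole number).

initial: 0.37 × 2.89 × 40 = 42.77 mm
mid-season: 1.07 × 4.59 × 30 = 147.34 mm
late-season: 0.24 × 2.29 × 45 = 24.73 mm
Seasonal total = 214.84 mm

215 mm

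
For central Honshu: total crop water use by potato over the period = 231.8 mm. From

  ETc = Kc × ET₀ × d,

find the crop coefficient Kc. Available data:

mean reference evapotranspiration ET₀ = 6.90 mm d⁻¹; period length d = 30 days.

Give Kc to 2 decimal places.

ETc = Kc × ET₀ × d  ⇒  Kc = ETc / (ET₀ × d)
Kc = 231.8 / (6.90 × 30) = 231.8 / 207.00 = 1.1198

1.12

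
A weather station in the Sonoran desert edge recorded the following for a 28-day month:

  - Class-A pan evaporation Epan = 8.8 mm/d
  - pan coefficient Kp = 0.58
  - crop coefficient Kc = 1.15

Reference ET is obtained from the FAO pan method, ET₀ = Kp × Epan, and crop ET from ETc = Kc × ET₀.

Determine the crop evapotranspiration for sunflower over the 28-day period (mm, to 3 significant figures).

ET₀ = 0.58 × 8.8 = 5.1040 mm/d
ETc = Kc × ET₀ = 1.15 × 5.1040 = 5.8696 mm/d
Over 28 days: 5.8696 × 28 = 164.349 mm

164 mm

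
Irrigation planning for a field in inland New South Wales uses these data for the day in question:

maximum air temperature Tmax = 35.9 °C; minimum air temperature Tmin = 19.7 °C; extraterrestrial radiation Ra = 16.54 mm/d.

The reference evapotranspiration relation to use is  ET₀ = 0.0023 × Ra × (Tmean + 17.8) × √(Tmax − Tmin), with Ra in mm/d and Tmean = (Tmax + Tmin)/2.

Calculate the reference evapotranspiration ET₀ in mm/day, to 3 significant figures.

6.98 mm/day

Tmean = (35.9 + 19.7)/2 = 27.80 °C
ET₀ = 0.0023 × 16.54 × (27.80 + 17.8) × √16.2 = 0.0023 × 16.54 × 45.60 × 4.0249 = 6.9821 mm/d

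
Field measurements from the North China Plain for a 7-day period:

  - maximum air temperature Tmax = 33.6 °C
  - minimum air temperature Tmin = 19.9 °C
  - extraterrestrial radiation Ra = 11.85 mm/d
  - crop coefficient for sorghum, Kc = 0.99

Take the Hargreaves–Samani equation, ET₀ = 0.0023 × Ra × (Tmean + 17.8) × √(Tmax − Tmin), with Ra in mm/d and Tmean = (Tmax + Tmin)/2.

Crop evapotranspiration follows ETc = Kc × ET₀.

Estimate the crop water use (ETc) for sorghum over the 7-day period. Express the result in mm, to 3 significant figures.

Tmean = (33.6 + 19.9)/2 = 26.75 °C
ET₀ = 0.0023 × 11.85 × (26.75 + 17.8) × √13.7 = 0.0023 × 11.85 × 44.55 × 3.7014 = 4.4943 mm/d
ETc = Kc × ET₀ = 0.99 × 4.4943 = 4.4494 mm/d
Over 7 days: 4.4494 × 7 = 31.146 mm

31.1 mm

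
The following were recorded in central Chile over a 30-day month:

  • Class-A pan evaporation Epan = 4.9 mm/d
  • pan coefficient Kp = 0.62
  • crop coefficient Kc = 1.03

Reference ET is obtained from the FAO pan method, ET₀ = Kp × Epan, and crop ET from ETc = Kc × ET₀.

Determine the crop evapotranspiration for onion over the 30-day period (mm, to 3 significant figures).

ET₀ = 0.62 × 4.9 = 3.0380 mm/d
ETc = Kc × ET₀ = 1.03 × 3.0380 = 3.1291 mm/d
Over 30 days: 3.1291 × 30 = 93.873 mm

93.9 mm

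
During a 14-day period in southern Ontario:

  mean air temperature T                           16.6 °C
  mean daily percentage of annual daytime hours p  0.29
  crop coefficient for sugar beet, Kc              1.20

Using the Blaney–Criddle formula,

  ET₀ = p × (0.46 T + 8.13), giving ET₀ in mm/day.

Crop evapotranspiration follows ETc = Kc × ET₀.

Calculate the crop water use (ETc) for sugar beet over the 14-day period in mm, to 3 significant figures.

ET₀ = 0.29 × (0.46 × 16.6 + 8.13) = 0.29 × 15.766 = 4.5721 mm/d
ETc = Kc × ET₀ = 1.20 × 4.5721 = 5.4865 mm/d
Over 14 days: 5.4865 × 14 = 76.811 mm

76.8 mm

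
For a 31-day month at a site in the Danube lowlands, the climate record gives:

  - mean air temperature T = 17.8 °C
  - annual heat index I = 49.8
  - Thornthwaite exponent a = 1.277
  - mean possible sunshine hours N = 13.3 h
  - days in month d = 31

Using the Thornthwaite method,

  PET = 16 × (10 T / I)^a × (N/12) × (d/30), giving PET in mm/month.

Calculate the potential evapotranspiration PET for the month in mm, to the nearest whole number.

93 mm

10T/I = 10 × 17.8 / 49.8 = 3.5743
(10T/I)^a = 3.5743^1.277 = 5.0866
Uncorrected PET = 16 × 5.0866 = 81.386 mm
Correction = (N/12)(d/30) = (13.3/12)(31/30) = 1.1453
PET = 81.386 × 1.1453 = 93.211 mm/month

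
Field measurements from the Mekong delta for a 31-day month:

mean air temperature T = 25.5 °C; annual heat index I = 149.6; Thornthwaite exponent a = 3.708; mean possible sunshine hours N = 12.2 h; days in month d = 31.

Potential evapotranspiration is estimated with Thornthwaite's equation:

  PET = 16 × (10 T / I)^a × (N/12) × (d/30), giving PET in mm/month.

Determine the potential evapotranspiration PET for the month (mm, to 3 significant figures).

121 mm

10T/I = 10 × 25.5 / 149.6 = 1.7045
(10T/I)^a = 1.7045^3.708 = 7.2237
Uncorrected PET = 16 × 7.2237 = 115.579 mm
Correction = (N/12)(d/30) = (12.2/12)(31/30) = 1.0506
PET = 115.579 × 1.0506 = 121.427 mm/month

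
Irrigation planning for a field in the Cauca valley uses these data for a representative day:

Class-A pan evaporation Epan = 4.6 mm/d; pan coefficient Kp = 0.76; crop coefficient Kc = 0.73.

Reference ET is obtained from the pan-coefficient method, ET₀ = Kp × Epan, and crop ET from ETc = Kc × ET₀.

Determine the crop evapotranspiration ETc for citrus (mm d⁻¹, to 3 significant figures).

2.55 mm d⁻¹

ET₀ = 0.76 × 4.6 = 3.4960 mm/d
ETc = Kc × ET₀ = 0.73 × 3.4960 = 2.5521 mm/d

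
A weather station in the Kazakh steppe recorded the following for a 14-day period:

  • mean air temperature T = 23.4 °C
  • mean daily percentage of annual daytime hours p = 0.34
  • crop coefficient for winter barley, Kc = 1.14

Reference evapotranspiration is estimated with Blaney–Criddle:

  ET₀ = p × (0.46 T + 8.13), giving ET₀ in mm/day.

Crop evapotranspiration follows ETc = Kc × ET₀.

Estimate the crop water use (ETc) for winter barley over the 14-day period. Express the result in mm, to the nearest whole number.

103 mm

ET₀ = 0.34 × (0.46 × 23.4 + 8.13) = 0.34 × 18.894 = 6.4240 mm/d
ETc = Kc × ET₀ = 1.14 × 6.4240 = 7.3234 mm/d
Over 14 days: 7.3234 × 14 = 102.528 mm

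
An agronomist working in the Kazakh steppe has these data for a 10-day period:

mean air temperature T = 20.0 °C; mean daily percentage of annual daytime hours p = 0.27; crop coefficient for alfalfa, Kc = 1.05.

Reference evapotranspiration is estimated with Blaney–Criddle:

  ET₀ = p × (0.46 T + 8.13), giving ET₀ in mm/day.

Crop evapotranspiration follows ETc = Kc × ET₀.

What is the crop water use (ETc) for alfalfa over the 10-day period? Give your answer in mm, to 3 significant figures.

ET₀ = 0.27 × (0.46 × 20.0 + 8.13) = 0.27 × 17.330 = 4.6791 mm/d
ETc = Kc × ET₀ = 1.05 × 4.6791 = 4.9131 mm/d
Over 10 days: 4.9131 × 10 = 49.131 mm

49.1 mm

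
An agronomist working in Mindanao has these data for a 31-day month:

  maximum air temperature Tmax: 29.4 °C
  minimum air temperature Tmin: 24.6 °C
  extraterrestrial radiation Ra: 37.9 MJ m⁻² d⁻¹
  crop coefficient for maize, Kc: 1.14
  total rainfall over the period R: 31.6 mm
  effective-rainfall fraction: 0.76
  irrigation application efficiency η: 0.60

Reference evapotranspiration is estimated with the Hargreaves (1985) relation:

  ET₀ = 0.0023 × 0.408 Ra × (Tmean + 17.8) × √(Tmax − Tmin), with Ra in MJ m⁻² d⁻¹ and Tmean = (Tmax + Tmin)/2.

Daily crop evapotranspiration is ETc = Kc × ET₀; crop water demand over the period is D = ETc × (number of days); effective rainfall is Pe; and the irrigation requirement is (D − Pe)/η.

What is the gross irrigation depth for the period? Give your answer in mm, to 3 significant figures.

Tmean = (29.4 + 24.6)/2 = 27.00 °C
0.408 Ra = 0.408 × 37.9 = 15.4632 mm/d equivalent
ET₀ = 0.0023 × 15.4632 × (27.00 + 17.8) × √4.8 = 0.0023 × 15.4632 × 44.80 × 2.1909 = 3.4908 mm/d
ETc = Kc × ET₀ = 1.14 × 3.4908 = 3.9795 mm/d
Crop demand D = ETc × 31 d = 3.9795 × 31 = 123.365 mm
Pe = 0.76 × 31.6 = 24.016 mm
D − Pe = 123.365 − 24.016 = 99.349 mm
Gross irrigation = 99.349 / 0.60 = 165.582 mm

166 mm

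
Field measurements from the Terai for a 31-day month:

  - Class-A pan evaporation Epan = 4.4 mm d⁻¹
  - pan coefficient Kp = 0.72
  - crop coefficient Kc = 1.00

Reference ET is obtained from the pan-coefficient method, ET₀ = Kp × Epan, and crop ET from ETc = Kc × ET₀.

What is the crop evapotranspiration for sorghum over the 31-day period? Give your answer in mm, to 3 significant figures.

98.2 mm

ET₀ = 0.72 × 4.4 = 3.1680 mm/d
ETc = Kc × ET₀ = 1.00 × 3.1680 = 3.1680 mm/d
Over 31 days: 3.1680 × 31 = 98.208 mm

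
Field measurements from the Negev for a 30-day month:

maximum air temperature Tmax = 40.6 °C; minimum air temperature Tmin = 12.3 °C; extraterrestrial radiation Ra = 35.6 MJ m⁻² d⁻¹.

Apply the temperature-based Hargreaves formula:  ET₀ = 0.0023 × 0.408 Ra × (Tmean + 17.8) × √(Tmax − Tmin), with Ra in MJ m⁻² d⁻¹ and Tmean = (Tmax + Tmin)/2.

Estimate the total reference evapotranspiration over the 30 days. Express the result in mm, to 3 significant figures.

Tmean = (40.6 + 12.3)/2 = 26.45 °C
0.408 Ra = 0.408 × 35.6 = 14.5248 mm/d equivalent
ET₀ = 0.0023 × 14.5248 × (26.45 + 17.8) × √28.3 = 0.0023 × 14.5248 × 44.25 × 5.3198 = 7.8641 mm/d
Over 30 days: 7.8641 × 30 = 235.923 mm

236 mm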